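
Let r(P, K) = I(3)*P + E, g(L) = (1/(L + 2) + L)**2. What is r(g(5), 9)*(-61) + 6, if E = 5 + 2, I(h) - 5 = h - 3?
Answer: -415909/49 ≈ -8487.9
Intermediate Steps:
I(h) = 2 + h (I(h) = 5 + (h - 3) = 5 + (-3 + h) = 2 + h)
g(L) = (L + 1/(2 + L))**2 (g(L) = (1/(2 + L) + L)**2 = (L + 1/(2 + L))**2)
E = 7
r(P, K) = 7 + 5*P (r(P, K) = (2 + 3)*P + 7 = 5*P + 7 = 7 + 5*P)
r(g(5), 9)*(-61) + 6 = (7 + 5*((1 + 5**2 + 2*5)**2/(2 + 5)**2))*(-61) + 6 = (7 + 5*((1 + 25 + 10)**2/7**2))*(-61) + 6 = (7 + 5*((1/49)*36**2))*(-61) + 6 = (7 + 5*((1/49)*1296))*(-61) + 6 = (7 + 5*(1296/49))*(-61) + 6 = (7 + 6480/49)*(-61) + 6 = (6823/49)*(-61) + 6 = -416203/49 + 6 = -415909/49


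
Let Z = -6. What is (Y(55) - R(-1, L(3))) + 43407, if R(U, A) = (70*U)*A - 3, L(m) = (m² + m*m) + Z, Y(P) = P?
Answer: 44305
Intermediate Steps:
L(m) = -6 + 2*m² (L(m) = (m² + m*m) - 6 = (m² + m²) - 6 = 2*m² - 6 = -6 + 2*m²)
R(U, A) = -3 + 70*A*U (R(U, A) = 70*A*U - 3 = -3 + 70*A*U)
(Y(55) - R(-1, L(3))) + 43407 = (55 - (-3 + 70*(-6 + 2*3²)*(-1))) + 43407 = (55 - (-3 + 70*(-6 + 2*9)*(-1))) + 43407 = (55 - (-3 + 70*(-6 + 18)*(-1))) + 43407 = (55 - (-3 + 70*12*(-1))) + 43407 = (55 - (-3 - 840)) + 43407 = (55 - 1*(-843)) + 43407 = (55 + 843) + 43407 = 898 + 43407 = 44305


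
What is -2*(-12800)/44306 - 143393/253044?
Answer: 62378071/5605683732 ≈ 0.011128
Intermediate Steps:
-2*(-12800)/44306 - 143393/253044 = 25600*(1/44306) - 143393*1/253044 = 12800/22153 - 143393/253044 = 62378071/5605683732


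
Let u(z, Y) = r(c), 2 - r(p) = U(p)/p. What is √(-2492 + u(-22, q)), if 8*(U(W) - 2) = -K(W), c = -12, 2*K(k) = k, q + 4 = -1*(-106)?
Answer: I*√358527/12 ≈ 49.898*I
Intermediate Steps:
q = 102 (q = -4 - 1*(-106) = -4 + 106 = 102)
K(k) = k/2
U(W) = 2 - W/16 (U(W) = 2 + (-W/2)/8 = 2 - W/16)
r(p) = 2 - (2 - p/16)/p
u(z, Y) = 107/48 (u(z, Y) = 33/16 - 2/(-12) = 33/16 - 2*(-1/12) = 33/16 + ⅙ = 107/48)
√(-2492 + u(-22, q)) = √(-2492 + 107/48) = √(-119509/48) = I*√358527/12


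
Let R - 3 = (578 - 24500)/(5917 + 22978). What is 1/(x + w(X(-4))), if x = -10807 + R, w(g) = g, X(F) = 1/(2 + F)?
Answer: -57790/624439899 ≈ -9.2547e-5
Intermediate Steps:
R = 62763/28895 (R = 3 + (578 - 24500)/(5917 + 22978) = 3 - 23922/28895 = 62763/28895 ≈ 2.1721)
x = -312205502/28895 (x = -10807 + 62763/28895 = -312205502/28895 ≈ -10805.)
1/(x + w(X(-4))) = 1/(-312205502/28895 + 1/(2 - 4)) = 1/(-312205502/28895 + 1/(-2)) = 1/(-312205502/28895 - ½) = 1/(-624439899/57790) = -57790/624439899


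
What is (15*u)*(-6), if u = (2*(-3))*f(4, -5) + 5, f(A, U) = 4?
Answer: 1710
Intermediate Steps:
u = -19 (u = (2*(-3))*4 + 5 = -6*4 + 5 = -24 + 5 = -19)
(15*u)*(-6) = (15*(-19))*(-6) = -285*(-6) = 1710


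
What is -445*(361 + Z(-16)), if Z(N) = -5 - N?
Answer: -165540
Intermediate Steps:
-445*(361 + Z(-16)) = -445*(361 + (-5 - 1*(-16))) = -445*(361 + (-5 + 16)) = -445*(361 + 11) = -445*372 = -165540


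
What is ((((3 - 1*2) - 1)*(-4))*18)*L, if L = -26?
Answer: 0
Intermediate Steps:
((((3 - 1*2) - 1)*(-4))*18)*L = ((((3 - 1*2) - 1)*(-4))*18)*(-26) = ((((3 - 2) - 1)*(-4))*18)*(-26) = (((1 - 1)*(-4))*18)*(-26) = ((0*(-4))*18)*(-26) = (0*18)*(-26) = 0*(-26) = 0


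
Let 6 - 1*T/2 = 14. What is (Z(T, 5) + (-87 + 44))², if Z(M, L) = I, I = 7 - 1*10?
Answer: 2116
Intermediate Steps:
T = -16 (T = 12 - 2*14 = 12 - 28 = -16)
I = -3 (I = 7 - 10 = -3)
Z(M, L) = -3
(Z(T, 5) + (-87 + 44))² = (-3 + (-87 + 44))² = (-3 - 43)² = (-46)² = 2116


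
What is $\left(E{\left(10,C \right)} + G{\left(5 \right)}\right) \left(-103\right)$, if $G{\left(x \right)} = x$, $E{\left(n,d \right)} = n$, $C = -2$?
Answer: $-1545$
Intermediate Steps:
$\left(E{\left(10,C \right)} + G{\left(5 \right)}\right) \left(-103\right) = \left(10 + 5\right) \left(-103\right) = 15 \left(-103\right) = -1545$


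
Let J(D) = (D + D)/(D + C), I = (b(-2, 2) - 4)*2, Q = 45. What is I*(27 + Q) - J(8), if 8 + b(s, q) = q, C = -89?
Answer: -116624/81 ≈ -1439.8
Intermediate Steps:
b(s, q) = -8 + q
I = -20 (I = ((-8 + 2) - 4)*2 = (-6 - 4)*2 = -10*2 = -20)
J(D) = 2*D/(-89 + D) (J(D) = (D + D)/(D - 89) = (2*D)/(-89 + D) = 2*D/(-89 + D))
I*(27 + Q) - J(8) = -20*(27 + 45) - 2*8/(-89 + 8) = -20*72 - 2*8/(-81) = -1440 - 2*8*(-1)/81 = -1440 - 1*(-16/81) = -1440 + 16/81 = -116624/81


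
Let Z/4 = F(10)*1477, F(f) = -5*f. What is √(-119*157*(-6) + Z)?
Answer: I*√183302 ≈ 428.14*I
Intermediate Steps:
Z = -295400 (Z = 4*(-5*10*1477) = 4*(-50*1477) = 4*(-73850) = -295400)
√(-119*157*(-6) + Z) = √(-119*157*(-6) - 295400) = √(-18683*(-6) - 295400) = √(112098 - 295400) = √(-183302) = I*√183302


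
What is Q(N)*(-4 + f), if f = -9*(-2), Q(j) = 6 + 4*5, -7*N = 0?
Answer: 364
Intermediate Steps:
N = 0 (N = -⅐*0 = 0)
Q(j) = 26 (Q(j) = 6 + 20 = 26)
f = 18
Q(N)*(-4 + f) = 26*(-4 + 18) = 26*14 = 364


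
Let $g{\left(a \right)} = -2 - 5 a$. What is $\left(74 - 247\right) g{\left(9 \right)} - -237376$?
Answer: $245507$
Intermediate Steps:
$\left(74 - 247\right) g{\left(9 \right)} - -237376 = \left(74 - 247\right) \left(-2 - 45\right) - -237376 = - 173 \left(-2 - 45\right) + 237376 = \left(-173\right) \left(-47\right) + 237376 = 8131 + 237376 = 245507$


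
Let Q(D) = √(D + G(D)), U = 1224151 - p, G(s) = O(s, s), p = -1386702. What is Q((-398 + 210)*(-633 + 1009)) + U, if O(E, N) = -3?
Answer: 2610853 + I*√70691 ≈ 2.6109e+6 + 265.88*I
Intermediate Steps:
G(s) = -3
U = 2610853 (U = 1224151 - 1*(-1386702) = 1224151 + 1386702 = 2610853)
Q(D) = √(-3 + D) (Q(D) = √(D - 3) = √(-3 + D))
Q((-398 + 210)*(-633 + 1009)) + U = √(-3 + (-398 + 210)*(-633 + 1009)) + 2610853 = √(-3 - 188*376) + 2610853 = √(-3 - 70688) + 2610853 = √(-70691) + 2610853 = I*√70691 + 2610853 = 2610853 + I*√70691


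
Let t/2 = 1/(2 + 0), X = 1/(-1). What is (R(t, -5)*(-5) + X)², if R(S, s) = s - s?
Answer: 1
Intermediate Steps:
X = -1
t = 1 (t = 2/(2 + 0) = 2/2 = 2*(½) = 1)
R(S, s) = 0
(R(t, -5)*(-5) + X)² = (0*(-5) - 1)² = (0 - 1)² = (-1)² = 1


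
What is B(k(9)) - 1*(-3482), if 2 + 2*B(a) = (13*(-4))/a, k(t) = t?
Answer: 31303/9 ≈ 3478.1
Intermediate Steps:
B(a) = -1 - 26/a (B(a) = -1 + ((13*(-4))/a)/2 = -1 + (-52/a)/2 = -1 - 26/a)
B(k(9)) - 1*(-3482) = (-26 - 1*9)/9 - 1*(-3482) = (-26 - 9)/9 + 3482 = (⅑)*(-35) + 3482 = -35/9 + 3482 = 31303/9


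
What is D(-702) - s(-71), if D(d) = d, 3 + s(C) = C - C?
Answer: -699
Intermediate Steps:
s(C) = -3 (s(C) = -3 + (C - C) = -3 + 0 = -3)
D(-702) - s(-71) = -702 - 1*(-3) = -702 + 3 = -699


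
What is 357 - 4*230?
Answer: -563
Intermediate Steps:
357 - 4*230 = 357 - 920 = -563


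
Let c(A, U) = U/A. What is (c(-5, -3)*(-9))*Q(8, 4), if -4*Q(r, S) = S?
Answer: 27/5 ≈ 5.4000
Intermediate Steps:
Q(r, S) = -S/4
(c(-5, -3)*(-9))*Q(8, 4) = (-3/(-5)*(-9))*(-¼*4) = (-3*(-⅕)*(-9))*(-1) = ((⅗)*(-9))*(-1) = -27/5*(-1) = 27/5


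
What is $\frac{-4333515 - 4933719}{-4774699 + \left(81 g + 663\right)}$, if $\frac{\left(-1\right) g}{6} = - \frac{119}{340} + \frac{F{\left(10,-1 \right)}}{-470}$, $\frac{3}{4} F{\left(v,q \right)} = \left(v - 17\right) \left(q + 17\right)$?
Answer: $\frac{4355599980}{2243789549} \approx 1.9412$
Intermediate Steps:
$F{\left(v,q \right)} = \frac{4 \left(-17 + v\right) \left(17 + q\right)}{3}$ ($F{\left(v,q \right)} = \frac{4 \left(v - 17\right) \left(q + 17\right)}{3} = \frac{4 \left(-17 + v\right) \left(17 + q\right)}{3}$)
$g = \frac{91}{470}$ ($g = - 6 \left(- \frac{119}{340} + \frac{- \frac{1156}{3} - - \frac{68}{3} + \frac{68}{3} \cdot 10 + \frac{4}{3} \left(-1\right) 10}{-470}\right) = - 6 \left(\left(-119\right) \frac{1}{340} + \left(- \frac{1156}{3} + \frac{68}{3} + \frac{680}{3} - \frac{40}{3}\right) \left(- \frac{1}{470}\right)\right) = - 6 \left(- \frac{7}{20} - - \frac{224}{705}\right) = - 6 \left(- \frac{7}{20} + \frac{224}{705}\right) = \left(-6\right) \left(- \frac{91}{2820}\right) = \frac{91}{470} \approx 0.19362$)
$\frac{-4333515 - 4933719}{-4774699 + \left(81 g + 663\right)} = \frac{-4333515 - 4933719}{-4774699 + \left(81 \cdot \frac{91}{470} + 663\right)} = - \frac{9267234}{-4774699 + \left(\frac{7371}{470} + 663\right)} = - \frac{9267234}{-4774699 + \frac{318981}{470}} = - \frac{9267234}{- \frac{2243789549}{470}} = \left(-9267234\right) \left(- \frac{470}{2243789549}\right) = \frac{4355599980}{2243789549}$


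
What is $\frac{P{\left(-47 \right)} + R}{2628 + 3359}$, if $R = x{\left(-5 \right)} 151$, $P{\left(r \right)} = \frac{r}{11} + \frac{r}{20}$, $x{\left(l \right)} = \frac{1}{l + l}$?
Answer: $- \frac{4779}{1317140} \approx -0.0036283$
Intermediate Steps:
$x{\left(l \right)} = \frac{1}{2 l}$
$P{\left(r \right)} = \frac{31 r}{220}$ ($P{\left(r \right)} = r \frac{1}{11} + r \frac{1}{20} = \frac{r}{11} + \frac{r}{20} = \frac{31 r}{220}$)
$R = - \frac{151}{10}$ ($R = \frac{1}{2 \left(-5\right)} 151 = \frac{1}{2} \left(- \frac{1}{5}\right) 151 = \left(- \frac{1}{10}\right) 151 = - \frac{151}{10} \approx -15.1$)
$\frac{P{\left(-47 \right)} + R}{2628 + 3359} = \frac{\frac{31}{220} \left(-47\right) - \frac{151}{10}}{2628 + 3359} = \frac{- \frac{1457}{220} - \frac{151}{10}}{5987} = \left(- \frac{4779}{220}\right) \frac{1}{5987} = - \frac{4779}{1317140}$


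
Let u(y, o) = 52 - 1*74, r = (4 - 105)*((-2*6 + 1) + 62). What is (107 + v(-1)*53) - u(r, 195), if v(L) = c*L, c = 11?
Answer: -454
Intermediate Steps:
v(L) = 11*L
r = -5151 (r = -101*((-12 + 1) + 62) = -101*(-11 + 62) = -101*51 = -5151)
u(y, o) = -22 (u(y, o) = 52 - 74 = -22)
(107 + v(-1)*53) - u(r, 195) = (107 + (11*(-1))*53) - 1*(-22) = (107 - 11*53) + 22 = (107 - 583) + 22 = -476 + 22 = -454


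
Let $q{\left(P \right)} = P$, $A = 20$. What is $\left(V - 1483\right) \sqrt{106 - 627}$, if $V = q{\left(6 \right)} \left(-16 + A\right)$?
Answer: $- 1459 i \sqrt{521} \approx - 33302.0 i$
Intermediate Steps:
$V = 24$ ($V = 6 \left(-16 + 20\right) = 6 \cdot 4 = 24$)
$\left(V - 1483\right) \sqrt{106 - 627} = \left(24 - 1483\right) \sqrt{106 - 627} = - 1459 \sqrt{-521} = - 1459 i \sqrt{521}$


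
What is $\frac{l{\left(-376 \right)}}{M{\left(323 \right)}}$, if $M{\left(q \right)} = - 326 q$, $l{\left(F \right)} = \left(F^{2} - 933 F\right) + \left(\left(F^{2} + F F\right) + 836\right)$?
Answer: $- \frac{387886}{52649} \approx -7.3674$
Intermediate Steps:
$l{\left(F \right)} = 836 - 933 F + 3 F^{2}$ ($l{\left(F \right)} = \left(F^{2} - 933 F\right) + \left(\left(F^{2} + F^{2}\right) + 836\right) = \left(F^{2} - 933 F\right) + \left(2 F^{2} + 836\right) = \left(F^{2} - 933 F\right) + \left(836 + 2 F^{2}\right) = 836 - 933 F + 3 F^{2}$)
$\frac{l{\left(-376 \right)}}{M{\left(323 \right)}} = \frac{836 - -350808 + 3 \left(-376\right)^{2}}{\left(-326\right) 323} = \frac{836 + 350808 + 3 \cdot 141376}{-105298} = \left(836 + 350808 + 424128\right) \left(- \frac{1}{105298}\right) = 775772 \left(- \frac{1}{105298}\right) = - \frac{387886}{52649}$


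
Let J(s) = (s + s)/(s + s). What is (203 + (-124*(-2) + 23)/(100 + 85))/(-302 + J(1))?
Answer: -37826/55685 ≈ -0.67929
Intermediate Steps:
J(s) = 1 (J(s) = (2*s)/((2*s)) = (2*s)*(1/(2*s)) = 1)
(203 + (-124*(-2) + 23)/(100 + 85))/(-302 + J(1)) = (203 + (-124*(-2) + 23)/(100 + 85))/(-302 + 1) = (203 + (248 + 23)/185)/(-301) = (203 + 271*(1/185))*(-1/301) = (203 + 271/185)*(-1/301) = (37826/185)*(-1/301) = -37826/55685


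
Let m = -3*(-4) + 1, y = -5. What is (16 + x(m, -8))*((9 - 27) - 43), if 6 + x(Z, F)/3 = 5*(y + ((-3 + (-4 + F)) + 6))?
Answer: 12932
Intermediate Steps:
m = 13 (m = 12 + 1 = 13)
x(Z, F) = -108 + 15*F (x(Z, F) = -18 + 3*(5*(-5 + ((-3 + (-4 + F)) + 6))) = -18 + 3*(5*(-5 + ((-7 + F) + 6))) = -18 + 3*(5*(-5 + (-1 + F))) = -18 + 3*(5*(-6 + F)) = -18 + 3*(-30 + 5*F) = -18 + (-90 + 15*F) = -108 + 15*F)
(16 + x(m, -8))*((9 - 27) - 43) = (16 + (-108 + 15*(-8)))*((9 - 27) - 43) = (16 + (-108 - 120))*(-18 - 43) = (16 - 228)*(-61) = -212*(-61) = 12932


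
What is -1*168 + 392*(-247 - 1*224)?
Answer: -184800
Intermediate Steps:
-1*168 + 392*(-247 - 1*224) = -168 + 392*(-247 - 224) = -168 + 392*(-471) = -168 - 184632 = -184800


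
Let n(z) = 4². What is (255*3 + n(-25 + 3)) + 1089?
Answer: 1870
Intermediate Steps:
n(z) = 16
(255*3 + n(-25 + 3)) + 1089 = (255*3 + 16) + 1089 = (765 + 16) + 1089 = 781 + 1089 = 1870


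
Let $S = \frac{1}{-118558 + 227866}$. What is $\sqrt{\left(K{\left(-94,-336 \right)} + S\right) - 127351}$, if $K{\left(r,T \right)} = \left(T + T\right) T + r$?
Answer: $\frac{\sqrt{293768361916779}}{54654} \approx 313.6$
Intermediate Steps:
$K{\left(r,T \right)} = r + 2 T^{2}$ ($K{\left(r,T \right)} = 2 T T + r = 2 T^{2} + r = r + 2 T^{2}$)
$S = \frac{1}{109308} \approx 9.1485 \cdot 10^{-6}$
$\sqrt{\left(K{\left(-94,-336 \right)} + S\right) - 127351} = \sqrt{\left(\left(-94 + 2 \left(-336\right)^{2}\right) + \frac{1}{109308}\right) - 127351} = \sqrt{\left(\left(-94 + 2 \cdot 112896\right) + \frac{1}{109308}\right) - 127351} = \sqrt{\left(\left(-94 + 225792\right) + \frac{1}{109308}\right) - 127351} = \sqrt{\left(225698 + \frac{1}{109308}\right) - 127351} = \sqrt{\frac{24670596985}{109308} - 127351} = \sqrt{\frac{10750113877}{109308}} = \frac{\sqrt{293768361916779}}{54654}$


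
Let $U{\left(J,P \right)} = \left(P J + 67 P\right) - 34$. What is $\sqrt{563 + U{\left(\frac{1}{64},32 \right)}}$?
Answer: $\frac{\sqrt{10694}}{2} \approx 51.706$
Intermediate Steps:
$U{\left(J,P \right)} = -34 + 67 P + J P$ ($U{\left(J,P \right)} = \left(J P + 67 P\right) - 34 = \left(67 P + J P\right) - 34 = -34 + 67 P + J P$)
$\sqrt{563 + U{\left(\frac{1}{64},32 \right)}} = \sqrt{563 + \left(-34 + 67 \cdot 32 + \frac{1}{64} \cdot 32\right)} = \sqrt{563 + \left(-34 + 2144 + \frac{1}{64} \cdot 32\right)} = \sqrt{563 + \left(-34 + 2144 + \frac{1}{2}\right)} = \sqrt{563 + \frac{4221}{2}} = \sqrt{\frac{5347}{2}} = \frac{\sqrt{10694}}{2}$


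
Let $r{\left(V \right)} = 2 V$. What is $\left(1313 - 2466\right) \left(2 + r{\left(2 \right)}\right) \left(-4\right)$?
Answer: $27672$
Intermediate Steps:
$\left(1313 - 2466\right) \left(2 + r{\left(2 \right)}\right) \left(-4\right) = \left(1313 - 2466\right) \left(2 + 2 \cdot 2\right) \left(-4\right) = \left(1313 - 2466\right) \left(2 + 4\right) \left(-4\right) = - 1153 \cdot 6 \left(-4\right) = \left(-1153\right) \left(-24\right) = 27672$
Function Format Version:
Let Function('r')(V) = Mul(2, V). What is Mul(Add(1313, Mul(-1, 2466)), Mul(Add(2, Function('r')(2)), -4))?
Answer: 27672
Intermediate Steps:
Mul(Add(1313, Mul(-1, 2466)), Mul(Add(2, Function('r')(2)), -4)) = Mul(Add(1313, Mul(-1, 2466)), Mul(Add(2, Mul(2, 2)), -4)) = Mul(Add(1313, -2466), Mul(Add(2, 4), -4)) = Mul(-1153, Mul(6, -4)) = Mul(-1153, -24) = 27672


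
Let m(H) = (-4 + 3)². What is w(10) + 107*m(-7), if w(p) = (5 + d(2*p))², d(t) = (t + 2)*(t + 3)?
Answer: 261228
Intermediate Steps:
d(t) = (2 + t)*(3 + t)
w(p) = (11 + 4*p² + 10*p)² (w(p) = (5 + (6 + (2*p)² + 5*(2*p)))² = (5 + (6 + 4*p² + 10*p))² = (11 + 4*p² + 10*p)²)
m(H) = 1 (m(H) = (-1)² = 1)
w(10) + 107*m(-7) = (11 + 4*10² + 10*10)² + 107*1 = (11 + 4*100 + 100)² + 107 = (11 + 400 + 100)² + 107 = 511² + 107 = 261121 + 107 = 261228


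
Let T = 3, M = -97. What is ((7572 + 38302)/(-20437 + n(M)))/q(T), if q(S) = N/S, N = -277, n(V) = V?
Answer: 68811/2843959 ≈ 0.024195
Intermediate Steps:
q(S) = -277/S
((7572 + 38302)/(-20437 + n(M)))/q(T) = ((7572 + 38302)/(-20437 - 97))/((-277/3)) = (45874/(-20534))/((-277*⅓)) = (45874*(-1/20534))/(-277/3) = -22937/10267*(-3/277) = 68811/2843959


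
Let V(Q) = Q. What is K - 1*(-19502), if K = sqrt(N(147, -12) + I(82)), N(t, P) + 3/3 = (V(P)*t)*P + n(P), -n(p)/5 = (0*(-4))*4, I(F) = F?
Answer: 19502 + 3*sqrt(2361) ≈ 19648.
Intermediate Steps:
n(p) = 0 (n(p) = -5*0*(-4)*4 = -0*4 = -5*0 = 0)
N(t, P) = -1 + t*P**2 (N(t, P) = -1 + ((P*t)*P + 0) = -1 + (t*P**2 + 0) = -1 + t*P**2)
K = 3*sqrt(2361) (K = sqrt((-1 + 147*(-12)**2) + 82) = sqrt((-1 + 147*144) + 82) = sqrt((-1 + 21168) + 82) = sqrt(21167 + 82) = sqrt(21249) = 3*sqrt(2361) ≈ 145.77)
K - 1*(-19502) = 3*sqrt(2361) - 1*(-19502) = 3*sqrt(2361) + 19502 = 19502 + 3*sqrt(2361)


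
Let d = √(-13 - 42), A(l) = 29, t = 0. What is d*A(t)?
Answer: 29*I*√55 ≈ 215.07*I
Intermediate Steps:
d = I*√55 (d = √(-55) = I*√55 ≈ 7.4162*I)
d*A(t) = (I*√55)*29 = 29*I*√55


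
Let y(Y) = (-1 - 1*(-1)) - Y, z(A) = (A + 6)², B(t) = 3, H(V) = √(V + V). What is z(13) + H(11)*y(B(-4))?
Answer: 361 - 3*√22 ≈ 346.93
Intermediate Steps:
H(V) = √2*√V (H(V) = √(2*V) = √2*√V)
z(A) = (6 + A)²
y(Y) = -Y (y(Y) = (-1 + 1) - Y = 0 - Y = -Y)
z(13) + H(11)*y(B(-4)) = (6 + 13)² + (√2*√11)*(-1*3) = 19² + √22*(-3) = 361 - 3*√22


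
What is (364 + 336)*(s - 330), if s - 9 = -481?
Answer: -561400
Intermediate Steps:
s = -472 (s = 9 - 481 = -472)
(364 + 336)*(s - 330) = (364 + 336)*(-472 - 330) = 700*(-802) = -561400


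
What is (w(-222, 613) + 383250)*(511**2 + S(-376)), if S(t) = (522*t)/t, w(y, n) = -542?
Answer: 100132869244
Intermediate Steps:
S(t) = 522
(w(-222, 613) + 383250)*(511**2 + S(-376)) = (-542 + 383250)*(511**2 + 522) = 382708*(261121 + 522) = 382708*261643 = 100132869244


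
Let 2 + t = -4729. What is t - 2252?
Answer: -6983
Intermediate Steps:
t = -4731 (t = -2 - 4729 = -4731)
t - 2252 = -4731 - 2252 = -6983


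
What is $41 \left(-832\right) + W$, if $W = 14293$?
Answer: $-19819$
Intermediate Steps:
$41 \left(-832\right) + W = 41 \left(-832\right) + 14293 = -34112 + 14293 = -19819$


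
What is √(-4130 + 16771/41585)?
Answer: 123*I*√472031335/41585 ≈ 64.262*I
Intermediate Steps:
√(-4130 + 16771/41585) = √(-171729279/41585) = 123*I*√472031335/41585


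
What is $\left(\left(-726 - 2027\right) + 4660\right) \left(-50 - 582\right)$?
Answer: $-1205224$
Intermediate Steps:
$\left(\left(-726 - 2027\right) + 4660\right) \left(-50 - 582\right) = \left(\left(-726 - 2027\right) + 4660\right) \left(-632\right) = \left(-2753 + 4660\right) \left(-632\right) = 1907 \left(-632\right) = -1205224$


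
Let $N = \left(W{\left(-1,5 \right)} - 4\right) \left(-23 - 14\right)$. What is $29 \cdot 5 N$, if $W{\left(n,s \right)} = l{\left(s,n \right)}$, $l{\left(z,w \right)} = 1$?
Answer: $16095$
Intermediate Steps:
$W{\left(n,s \right)} = 1$
$N = 111$ ($N = \left(1 - 4\right) \left(-23 - 14\right) = \left(-3\right) \left(-37\right) = 111$)
$29 \cdot 5 N = 29 \cdot 5 \cdot 111 = 29 \cdot 555 = 16095$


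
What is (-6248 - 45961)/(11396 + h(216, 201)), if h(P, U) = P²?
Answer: -52209/58052 ≈ -0.89935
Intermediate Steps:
(-6248 - 45961)/(11396 + h(216, 201)) = (-6248 - 45961)/(11396 + 216²) = -52209/(11396 + 46656) = -52209/58052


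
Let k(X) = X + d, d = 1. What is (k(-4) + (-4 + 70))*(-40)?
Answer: -2520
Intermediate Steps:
k(X) = 1 + X (k(X) = X + 1 = 1 + X)
(k(-4) + (-4 + 70))*(-40) = ((1 - 4) + (-4 + 70))*(-40) = (-3 + 66)*(-40) = 63*(-40) = -2520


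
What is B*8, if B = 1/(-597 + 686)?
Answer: 8/89 ≈ 0.089888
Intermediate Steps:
B = 1/89 ≈ 0.011236
B*8 = (1/89)*8 = 8/89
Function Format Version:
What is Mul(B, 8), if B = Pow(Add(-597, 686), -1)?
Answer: Rational(8, 89) ≈ 0.089888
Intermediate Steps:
B = Rational(1, 89) (B = Pow(89, -1) = Rational(1, 89) ≈ 0.011236)
Mul(B, 8) = Mul(Rational(1, 89), 8) = Rational(8, 89)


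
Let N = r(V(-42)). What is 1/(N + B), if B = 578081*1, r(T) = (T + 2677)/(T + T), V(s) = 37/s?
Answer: 74/42665597 ≈ 1.7344e-6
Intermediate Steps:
r(T) = (2677 + T)/(2*T) (r(T) = (2677 + T)/((2*T)) = (2677 + T)*(1/(2*T)) = (2677 + T)/(2*T))
B = 578081
N = -112397/74 (N = (2677 + 37/(-42))/(2*((37/(-42)))) = (2677 + 37*(-1/42))/(2*((37*(-1/42)))) = (2677 - 37/42)/(2*(-37/42)) = (½)*(-42/37)*(112397/42) = -112397/74 ≈ -1518.9)
1/(N + B) = 1/(-112397/74 + 578081) = 1/(42665597/74) = 74/42665597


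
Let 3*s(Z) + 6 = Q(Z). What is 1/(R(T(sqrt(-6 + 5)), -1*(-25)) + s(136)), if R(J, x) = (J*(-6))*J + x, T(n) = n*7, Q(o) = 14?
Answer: 3/965 ≈ 0.0031088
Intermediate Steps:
s(Z) = 8/3 (s(Z) = -2 + (1/3)*14 = -2 + 14/3 = 8/3)
T(n) = 7*n
R(J, x) = x - 6*J**2 (R(J, x) = (-6*J)*J + x = -6*J**2 + x = x - 6*J**2)
1/(R(T(sqrt(-6 + 5)), -1*(-25)) + s(136)) = 1/((-1*(-25) - 6*(7*sqrt(-6 + 5))**2) + 8/3) = 1/((25 - 6*(7*sqrt(-1))**2) + 8/3) = 1/((25 - 6*(7*I)**2) + 8/3) = 1/((25 - 6*(-49)) + 8/3) = 1/((25 + 294) + 8/3) = 1/(319 + 8/3) = 1/(965/3) = 3/965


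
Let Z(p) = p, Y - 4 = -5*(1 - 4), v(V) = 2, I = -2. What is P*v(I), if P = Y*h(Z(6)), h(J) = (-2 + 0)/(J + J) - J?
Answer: -703/3 ≈ -234.33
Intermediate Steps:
Y = 19 (Y = 4 - 5*(1 - 4) = 4 - 5*(-3) = 4 + 15 = 19)
h(J) = -J - 1/J (h(J) = -2*1/(2*J) - J = -1/J - J = -J - 1/J)
P = -703/6 (P = 19*(-1*6 - 1/6) = 19*(-6 - 1*⅙) = 19*(-6 - ⅙) = 19*(-37/6) = -703/6 ≈ -117.17)
P*v(I) = -703/6*2 = -703/3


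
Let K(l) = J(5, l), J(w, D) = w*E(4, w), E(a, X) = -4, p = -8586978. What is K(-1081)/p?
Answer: 10/4293489 ≈ 2.3291e-6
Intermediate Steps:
J(w, D) = -4*w (J(w, D) = w*(-4) = -4*w)
K(l) = -20 (K(l) = -4*5 = -20)
K(-1081)/p = -20/(-8586978) = -20*(-1/8586978) = 10/4293489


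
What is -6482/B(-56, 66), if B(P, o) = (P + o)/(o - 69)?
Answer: 9723/5 ≈ 1944.6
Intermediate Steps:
B(P, o) = (P + o)/(-69 + o)
-6482/B(-56, 66) = -6482*(-69 + 66)/(-56 + 66) = -6482/(10/(-3)) = -6482/((-1/3*10)) = -6482/(-10/3) = -6482*(-3/10) = 9723/5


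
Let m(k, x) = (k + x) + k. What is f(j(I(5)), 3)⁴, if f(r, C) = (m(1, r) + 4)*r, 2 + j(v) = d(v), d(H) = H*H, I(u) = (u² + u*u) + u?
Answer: 7029908656745202711179134321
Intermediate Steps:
I(u) = u + 2*u² (I(u) = (u² + u²) + u = 2*u² + u = u + 2*u²)
d(H) = H²
j(v) = -2 + v²
m(k, x) = x + 2*k
f(r, C) = r*(6 + r) (f(r, C) = ((r + 2*1) + 4)*r = ((r + 2) + 4)*r = ((2 + r) + 4)*r = (6 + r)*r = r*(6 + r))
f(j(I(5)), 3)⁴ = ((-2 + (5*(1 + 2*5))²)*(6 + (-2 + (5*(1 + 2*5))²)))⁴ = ((-2 + (5*(1 + 10))²)*(6 + (-2 + (5*(1 + 10))²)))⁴ = ((-2 + (5*11)²)*(6 + (-2 + (5*11)²)))⁴ = ((-2 + 55²)*(6 + (-2 + 55²)))⁴ = ((-2 + 3025)*(6 + (-2 + 3025)))⁴ = (3023*(6 + 3023))⁴ = (3023*3029)⁴ = 9156667⁴ = 7029908656745202711179134321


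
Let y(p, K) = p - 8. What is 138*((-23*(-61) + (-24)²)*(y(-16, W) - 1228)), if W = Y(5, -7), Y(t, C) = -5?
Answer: -341923704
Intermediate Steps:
W = -5
y(p, K) = -8 + p
138*((-23*(-61) + (-24)²)*(y(-16, W) - 1228)) = 138*((-23*(-61) + (-24)²)*((-8 - 16) - 1228)) = 138*((1403 + 576)*(-24 - 1228)) = 138*(1979*(-1252)) = 138*(-2477708) = -341923704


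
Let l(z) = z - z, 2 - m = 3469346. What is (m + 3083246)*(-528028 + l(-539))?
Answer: 203870554744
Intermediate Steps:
m = -3469344 (m = 2 - 1*3469346 = 2 - 3469346 = -3469344)
l(z) = 0
(m + 3083246)*(-528028 + l(-539)) = (-3469344 + 3083246)*(-528028 + 0) = -386098*(-528028) = 203870554744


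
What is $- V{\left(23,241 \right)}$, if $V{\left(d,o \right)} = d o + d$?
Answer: $-5566$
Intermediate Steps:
$V{\left(d,o \right)} = d + d o$
$- V{\left(23,241 \right)} = - 23 \left(1 + 241\right) = - 23 \cdot 242 = \left(-1\right) 5566 = -5566$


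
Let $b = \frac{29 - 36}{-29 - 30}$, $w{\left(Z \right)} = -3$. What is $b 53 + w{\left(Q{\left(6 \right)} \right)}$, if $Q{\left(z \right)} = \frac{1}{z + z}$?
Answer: $\frac{194}{59} \approx 3.2881$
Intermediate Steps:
$Q{\left(z \right)} = \frac{1}{2 z}$
$b = \frac{7}{59}$ ($b = - \frac{7}{-59} = \left(-7\right) \left(- \frac{1}{59}\right) = \frac{7}{59} \approx 0.11864$)
$b 53 + w{\left(Q{\left(6 \right)} \right)} = \frac{7}{59} \cdot 53 - 3 = \frac{371}{59} - 3 = \frac{194}{59}$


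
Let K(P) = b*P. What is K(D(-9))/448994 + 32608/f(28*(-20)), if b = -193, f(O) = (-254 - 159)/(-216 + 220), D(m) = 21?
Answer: -8366408471/26490646 ≈ -315.83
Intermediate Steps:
f(O) = -413/4
K(P) = -193*P
K(D(-9))/448994 + 32608/f(28*(-20)) = -193*21/448994 + 32608/(-413/4) = -4053*1/448994 + 32608*(-4/413) = -579/64142 - 130432/413 = -8366408471/26490646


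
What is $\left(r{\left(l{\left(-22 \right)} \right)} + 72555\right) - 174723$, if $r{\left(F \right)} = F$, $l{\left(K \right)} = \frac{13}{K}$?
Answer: $- \frac{2247709}{22} \approx -1.0217 \cdot 10^{5}$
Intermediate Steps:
$\left(r{\left(l{\left(-22 \right)} \right)} + 72555\right) - 174723 = \left(\frac{13}{-22} + 72555\right) - 174723 = \left(13 \left(- \frac{1}{22}\right) + 72555\right) - 174723 = \left(- \frac{13}{22} + 72555\right) - 174723 = \frac{1596197}{22} - 174723 = - \frac{2247709}{22}$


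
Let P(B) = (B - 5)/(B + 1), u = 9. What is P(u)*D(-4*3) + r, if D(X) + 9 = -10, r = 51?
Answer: 217/5 ≈ 43.400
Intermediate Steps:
D(X) = -19 (D(X) = -9 - 10 = -19)
P(B) = (-5 + B)/(1 + B)
P(u)*D(-4*3) + r = ((-5 + 9)/(1 + 9))*(-19) + 51 = (4/10)*(-19) + 51 = ((⅒)*4)*(-19) + 51 = (⅖)*(-19) + 51 = -38/5 + 51 = 217/5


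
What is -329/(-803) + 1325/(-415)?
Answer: -185488/66649 ≈ -2.7831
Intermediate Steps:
-329/(-803) + 1325/(-415) = -329*(-1/803) + 1325*(-1/415) = 329/803 - 265/83 = -185488/66649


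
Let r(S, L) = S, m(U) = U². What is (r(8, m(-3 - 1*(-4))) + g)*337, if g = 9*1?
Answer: 5729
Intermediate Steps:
g = 9
(r(8, m(-3 - 1*(-4))) + g)*337 = (8 + 9)*337 = 17*337 = 5729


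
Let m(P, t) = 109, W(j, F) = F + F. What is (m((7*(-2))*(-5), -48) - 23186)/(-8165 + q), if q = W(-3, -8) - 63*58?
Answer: 23077/11835 ≈ 1.9499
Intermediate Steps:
W(j, F) = 2*F
q = -3670 (q = 2*(-8) - 63*58 = -16 - 3654 = -3670)
(m((7*(-2))*(-5), -48) - 23186)/(-8165 + q) = (109 - 23186)/(-8165 - 3670) = -23077/(-11835) = -23077*(-1/11835) = 23077/11835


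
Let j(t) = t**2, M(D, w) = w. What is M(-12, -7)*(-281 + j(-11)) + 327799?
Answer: 328919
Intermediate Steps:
M(-12, -7)*(-281 + j(-11)) + 327799 = -7*(-281 + (-11)**2) + 327799 = -7*(-281 + 121) + 327799 = -7*(-160) + 327799 = 1120 + 327799 = 328919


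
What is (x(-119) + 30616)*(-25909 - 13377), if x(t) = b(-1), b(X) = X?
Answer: -1202740890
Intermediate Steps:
x(t) = -1
(x(-119) + 30616)*(-25909 - 13377) = (-1 + 30616)*(-25909 - 13377) = 30615*(-39286) = -1202740890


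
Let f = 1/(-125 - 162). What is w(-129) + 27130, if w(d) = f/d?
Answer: 1004433991/37023 ≈ 27130.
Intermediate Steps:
f = -1/287 (f = 1/(-287) = -1/287 ≈ -0.0034843)
w(d) = -1/(287*d)
w(-129) + 27130 = -1/287/(-129) + 27130 = -1/287*(-1/129) + 27130 = 1/37023 + 27130 = 1004433991/37023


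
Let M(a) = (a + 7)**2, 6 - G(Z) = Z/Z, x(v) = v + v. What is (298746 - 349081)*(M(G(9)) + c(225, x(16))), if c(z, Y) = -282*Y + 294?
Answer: 432176310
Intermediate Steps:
x(v) = 2*v
c(z, Y) = 294 - 282*Y
G(Z) = 5 (G(Z) = 6 - Z/Z = 6 - 1*1 = 6 - 1 = 5)
M(a) = (7 + a)**2
(298746 - 349081)*(M(G(9)) + c(225, x(16))) = (298746 - 349081)*((7 + 5)**2 + (294 - 564*16)) = -50335*(12**2 + (294 - 282*32)) = -50335*(144 + (294 - 9024)) = -50335*(144 - 8730) = -50335*(-8586) = 432176310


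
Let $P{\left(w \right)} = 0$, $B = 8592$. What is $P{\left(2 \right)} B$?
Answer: $0$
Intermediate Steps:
$P{\left(2 \right)} B = 0 \cdot 8592 = 0$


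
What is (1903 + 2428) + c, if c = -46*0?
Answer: 4331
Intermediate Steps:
c = 0
(1903 + 2428) + c = (1903 + 2428) + 0 = 4331 + 0 = 4331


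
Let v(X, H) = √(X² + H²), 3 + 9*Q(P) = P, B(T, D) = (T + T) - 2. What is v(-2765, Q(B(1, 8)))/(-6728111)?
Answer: -√68807026/20184333 ≈ -0.00041096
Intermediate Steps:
B(T, D) = -2 + 2*T (B(T, D) = 2*T - 2 = -2 + 2*T)
Q(P) = -⅓ + P/9
v(X, H) = √(H² + X²)
v(-2765, Q(B(1, 8)))/(-6728111) = √((-⅓ + (-2 + 2*1)/9)² + (-2765)²)/(-6728111) = √((-⅓ + (-2 + 2)/9)² + 7645225)*(-1/6728111) = √((-⅓ + (⅑)*0)² + 7645225)*(-1/6728111) = √((-⅓ + 0)² + 7645225)*(-1/6728111) = √((-⅓)² + 7645225)*(-1/6728111) = √(⅑ + 7645225)*(-1/6728111) = √(68807026/9)*(-1/6728111) = (√68807026/3)*(-1/6728111) = -√68807026/20184333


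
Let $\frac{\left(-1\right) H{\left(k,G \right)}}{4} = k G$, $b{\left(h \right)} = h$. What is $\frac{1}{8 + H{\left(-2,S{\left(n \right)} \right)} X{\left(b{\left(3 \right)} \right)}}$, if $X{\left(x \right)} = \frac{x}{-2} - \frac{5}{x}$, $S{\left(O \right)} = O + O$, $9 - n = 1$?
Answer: $- \frac{3}{1192} \approx -0.0025168$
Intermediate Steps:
$n = 8$ ($n = 9 - 1 = 8$)
$S{\left(O \right)} = 2 O$
$X{\left(x \right)} = - \frac{5}{x} - \frac{x}{2}$ ($X{\left(x \right)} = x \left(- \frac{1}{2}\right) - \frac{5}{x} = - \frac{x}{2} - \frac{5}{x} = - \frac{5}{x} - \frac{x}{2}$)
$H{\left(k,G \right)} = - 4 G k$ ($H{\left(k,G \right)} = - 4 k G = - 4 G k$)
$\frac{1}{8 + H{\left(-2,S{\left(n \right)} \right)} X{\left(b{\left(3 \right)} \right)}} = \frac{1}{8 + \left(-4\right) 2 \cdot 8 \left(-2\right) \left(- \frac{5}{3} - \frac{3}{2}\right)} = \frac{1}{8 + \left(-4\right) 16 \left(-2\right) \left(\left(-5\right) \frac{1}{3} - \frac{3}{2}\right)} = \frac{1}{8 + 128 \left(- \frac{5}{3} - \frac{3}{2}\right)} = \frac{1}{8 + 128 \left(- \frac{19}{6}\right)} = \frac{1}{8 - \frac{1216}{3}} = \frac{1}{- \frac{1192}{3}} = - \frac{3}{1192}$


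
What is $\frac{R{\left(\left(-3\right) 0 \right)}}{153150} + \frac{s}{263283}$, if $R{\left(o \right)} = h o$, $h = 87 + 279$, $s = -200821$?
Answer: $- \frac{200821}{263283} \approx -0.76276$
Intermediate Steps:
$h = 366$
$R{\left(o \right)} = 366 o$
$\frac{R{\left(\left(-3\right) 0 \right)}}{153150} + \frac{s}{263283} = \frac{366 \left(\left(-3\right) 0\right)}{153150} - \frac{200821}{263283} = 366 \cdot 0 \cdot \frac{1}{153150} - \frac{200821}{263283} = 0 \cdot \frac{1}{153150} - \frac{200821}{263283} = 0 - \frac{200821}{263283} = - \frac{200821}{263283}$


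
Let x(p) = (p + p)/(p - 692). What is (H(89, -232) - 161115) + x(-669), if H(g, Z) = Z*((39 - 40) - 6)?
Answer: -217065913/1361 ≈ -1.5949e+5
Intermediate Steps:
H(g, Z) = -7*Z (H(g, Z) = Z*(-1 - 6) = Z*(-7) = -7*Z)
x(p) = 2*p/(-692 + p) (x(p) = (2*p)/(-692 + p) = 2*p/(-692 + p))
(H(89, -232) - 161115) + x(-669) = (-7*(-232) - 161115) + 2*(-669)/(-692 - 669) = (1624 - 161115) + 2*(-669)/(-1361) = -159491 + 2*(-669)*(-1/1361) = -159491 + 1338/1361 = -217065913/1361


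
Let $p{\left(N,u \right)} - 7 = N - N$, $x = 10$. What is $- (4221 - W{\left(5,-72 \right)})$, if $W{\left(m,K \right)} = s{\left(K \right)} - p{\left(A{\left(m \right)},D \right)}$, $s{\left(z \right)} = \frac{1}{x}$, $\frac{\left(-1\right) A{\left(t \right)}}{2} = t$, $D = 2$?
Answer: $- \frac{42279}{10} \approx -4227.9$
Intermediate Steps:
$A{\left(t \right)} = - 2 t$
$s{\left(z \right)} = \frac{1}{10}$
$p{\left(N,u \right)} = 7$ ($p{\left(N,u \right)} = 7 + \left(N - N\right) = 7 + 0 = 7$)
$W{\left(m,K \right)} = - \frac{69}{10}$ ($W{\left(m,K \right)} = \frac{1}{10} - 7 = - \frac{69}{10}$)
$- (4221 - W{\left(5,-72 \right)}) = - (4221 - - \frac{69}{10}) = - (4221 + \frac{69}{10}) = \left(-1\right) \frac{42279}{10} = - \frac{42279}{10}$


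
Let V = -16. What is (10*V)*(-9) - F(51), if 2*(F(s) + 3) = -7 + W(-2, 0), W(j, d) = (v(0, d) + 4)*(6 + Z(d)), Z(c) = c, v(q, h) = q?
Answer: 2869/2 ≈ 1434.5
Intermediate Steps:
W(j, d) = 24 + 4*d (W(j, d) = (0 + 4)*(6 + d) = 4*(6 + d) = 24 + 4*d)
F(s) = 11/2 (F(s) = -3 + (-7 + (24 + 4*0))/2 = -3 + (-7 + (24 + 0))/2 = -3 + (-7 + 24)/2 = -3 + (½)*17 = -3 + 17/2 = 11/2)
(10*V)*(-9) - F(51) = (10*(-16))*(-9) - 1*11/2 = -160*(-9) - 11/2 = 1440 - 11/2 = 2869/2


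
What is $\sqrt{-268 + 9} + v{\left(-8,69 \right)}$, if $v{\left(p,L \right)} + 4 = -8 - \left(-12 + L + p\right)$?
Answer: $-61 + i \sqrt{259} \approx -61.0 + 16.093 i$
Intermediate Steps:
$v{\left(p,L \right)} = - L - p$ ($v{\left(p,L \right)} = -4 - \left(-4 + L + p\right) = - L - p$)
$\sqrt{-268 + 9} + v{\left(-8,69 \right)} = \sqrt{-268 + 9} - 61 = \sqrt{-259} + \left(-69 + 8\right) = i \sqrt{259} - 61 = -61 + i \sqrt{259}$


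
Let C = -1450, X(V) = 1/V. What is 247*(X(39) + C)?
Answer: -1074431/3 ≈ -3.5814e+5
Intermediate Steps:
247*(X(39) + C) = 247*(1/39 - 1450) = 247*(-56549/39) = -1074431/3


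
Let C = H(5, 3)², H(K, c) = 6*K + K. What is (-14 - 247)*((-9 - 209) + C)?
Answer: -262827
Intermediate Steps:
H(K, c) = 7*K
C = 1225 (C = (7*5)² = 35² = 1225)
(-14 - 247)*((-9 - 209) + C) = (-14 - 247)*((-9 - 209) + 1225) = -261*(-218 + 1225) = -261*1007 = -262827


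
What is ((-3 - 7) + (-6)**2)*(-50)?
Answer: -1300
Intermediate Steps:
((-3 - 7) + (-6)**2)*(-50) = (-10 + 36)*(-50) = 26*(-50) = -1300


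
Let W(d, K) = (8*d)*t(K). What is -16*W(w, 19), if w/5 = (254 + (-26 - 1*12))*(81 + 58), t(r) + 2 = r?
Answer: -326661120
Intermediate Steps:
t(r) = -2 + r
w = 150120 (w = 5*((254 + (-26 - 1*12))*(81 + 58)) = 5*((254 + (-26 - 12))*139) = 5*((254 - 38)*139) = 5*(216*139) = 5*30024 = 150120)
W(d, K) = 8*d*(-2 + K) (W(d, K) = (8*d)*(-2 + K) = 8*d*(-2 + K))
-16*W(w, 19) = -128*150120*(-2 + 19) = -128*150120*17 = -16*20416320 = -326661120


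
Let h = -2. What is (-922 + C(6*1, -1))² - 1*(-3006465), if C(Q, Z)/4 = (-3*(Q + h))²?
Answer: 3126181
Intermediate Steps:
C(Q, Z) = 4*(6 - 3*Q)² (C(Q, Z) = 4*(-3*(Q - 2))² = 4*(-3*(-2 + Q))² = 4*(6 - 3*Q)²)
(-922 + C(6*1, -1))² - 1*(-3006465) = (-922 + 36*(-2 + 6*1)²)² - 1*(-3006465) = (-922 + 36*(-2 + 6)²)² + 3006465 = (-922 + 36*4²)² + 3006465 = (-922 + 36*16)² + 3006465 = (-922 + 576)² + 3006465 = (-346)² + 3006465 = 119716 + 3006465 = 3126181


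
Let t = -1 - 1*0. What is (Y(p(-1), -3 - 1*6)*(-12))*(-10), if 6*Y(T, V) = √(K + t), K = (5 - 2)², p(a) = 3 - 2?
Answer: 40*√2 ≈ 56.569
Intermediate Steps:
p(a) = 1
K = 9 (K = 3² = 9)
t = -1 (t = -1 + 0 = -1)
Y(T, V) = √2/3 (Y(T, V) = √(9 - 1)/6 = √8/6 = (2*√2)/6 = √2/3)
(Y(p(-1), -3 - 1*6)*(-12))*(-10) = ((√2/3)*(-12))*(-10) = -4*√2*(-10) = 40*√2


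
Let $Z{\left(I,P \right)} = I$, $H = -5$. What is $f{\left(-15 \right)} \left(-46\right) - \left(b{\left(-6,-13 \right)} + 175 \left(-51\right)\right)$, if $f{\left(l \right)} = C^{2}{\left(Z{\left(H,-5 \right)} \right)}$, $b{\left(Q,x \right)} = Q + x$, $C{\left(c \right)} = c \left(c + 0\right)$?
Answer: $-19806$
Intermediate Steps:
$C{\left(c \right)} = c^{2}$ ($C{\left(c \right)} = c c = c^{2}$)
$f{\left(l \right)} = 625$ ($f{\left(l \right)} = \left(\left(-5\right)^{2}\right)^{2} = 25^{2} = 625$)
$f{\left(-15 \right)} \left(-46\right) - \left(b{\left(-6,-13 \right)} + 175 \left(-51\right)\right) = 625 \left(-46\right) - \left(\left(-6 - 13\right) + 175 \left(-51\right)\right) = -28750 - \left(-19 - 8925\right) = -28750 - -8944 = -28750 + 8944 = -19806$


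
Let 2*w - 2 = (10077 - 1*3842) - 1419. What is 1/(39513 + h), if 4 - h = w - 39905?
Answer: 1/77013 ≈ 1.2985e-5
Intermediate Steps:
w = 2409 (w = 1 + ((10077 - 1*3842) - 1419)/2 = 1 + ((10077 - 3842) - 1419)/2 = 1 + (6235 - 1419)/2 = 1 + (½)*4816 = 1 + 2408 = 2409)
h = 37500 (h = 4 - (2409 - 39905) = 4 - 1*(-37496) = 4 + 37496 = 37500)
1/(39513 + h) = 1/(39513 + 37500) = 1/77013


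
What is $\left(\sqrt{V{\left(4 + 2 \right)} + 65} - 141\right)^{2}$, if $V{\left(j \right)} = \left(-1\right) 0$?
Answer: $\left(141 - \sqrt{65}\right)^{2} \approx 17672.0$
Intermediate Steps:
$V{\left(j \right)} = 0$
$\left(\sqrt{V{\left(4 + 2 \right)} + 65} - 141\right)^{2} = \left(\sqrt{0 + 65} - 141\right)^{2} = \left(\sqrt{65} - 141\right)^{2} = \left(-141 + \sqrt{65}\right)^{2}$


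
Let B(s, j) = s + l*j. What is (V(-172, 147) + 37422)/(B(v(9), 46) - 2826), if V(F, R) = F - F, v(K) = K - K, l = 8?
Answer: -18711/1229 ≈ -15.225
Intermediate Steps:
v(K) = 0
B(s, j) = s + 8*j
V(F, R) = 0
(V(-172, 147) + 37422)/(B(v(9), 46) - 2826) = (0 + 37422)/((0 + 8*46) - 2826) = 37422/((0 + 368) - 2826) = 37422/(368 - 2826) = 37422/(-2458) = 37422*(-1/2458) = -18711/1229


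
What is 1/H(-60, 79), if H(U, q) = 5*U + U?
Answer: -1/360 ≈ -0.0027778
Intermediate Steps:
H(U, q) = 6*U
1/H(-60, 79) = 1/(6*(-60)) = 1/(-360) = -1/360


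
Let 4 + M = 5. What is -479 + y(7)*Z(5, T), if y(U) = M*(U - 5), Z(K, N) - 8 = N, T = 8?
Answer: -447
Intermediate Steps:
M = 1 (M = -4 + 5 = 1)
Z(K, N) = 8 + N
y(U) = -5 + U (y(U) = 1*(U - 5) = 1*(-5 + U) = -5 + U)
-479 + y(7)*Z(5, T) = -479 + (-5 + 7)*(8 + 8) = -479 + 2*16 = -479 + 32 = -447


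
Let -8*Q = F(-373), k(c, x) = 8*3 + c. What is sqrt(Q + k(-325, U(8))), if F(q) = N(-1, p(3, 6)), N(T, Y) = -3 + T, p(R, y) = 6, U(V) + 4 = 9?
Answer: I*sqrt(1202)/2 ≈ 17.335*I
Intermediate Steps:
U(V) = 5 (U(V) = -4 + 9 = 5)
F(q) = -4 (F(q) = -3 - 1 = -4)
k(c, x) = 24 + c
Q = 1/2 (Q = -1/8*(-4) = 1/2 ≈ 0.50000)
sqrt(Q + k(-325, U(8))) = sqrt(1/2 + (24 - 325)) = sqrt(1/2 - 301) = sqrt(-601/2) = I*sqrt(1202)/2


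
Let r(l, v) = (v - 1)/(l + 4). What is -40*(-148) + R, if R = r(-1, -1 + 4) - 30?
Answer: 17672/3 ≈ 5890.7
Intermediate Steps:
r(l, v) = (-1 + v)/(4 + l)
R = -88/3 (R = (-1 + (-1 + 4))/(4 - 1) - 30 = (-1 + 3)/3 - 30 = (⅓)*2 - 30 = ⅔ - 30 = -88/3 ≈ -29.333)
-40*(-148) + R = -40*(-148) - 88/3 = 5920 - 88/3 = 17672/3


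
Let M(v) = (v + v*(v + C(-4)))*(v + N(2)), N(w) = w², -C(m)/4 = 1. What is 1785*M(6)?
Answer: 321300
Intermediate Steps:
C(m) = -4 (C(m) = -4*1 = -4)
M(v) = (4 + v)*(v + v*(-4 + v)) (M(v) = (v + v*(v - 4))*(v + 2²) = (v + v*(-4 + v))*(v + 4) = (v + v*(-4 + v))*(4 + v) = (4 + v)*(v + v*(-4 + v)))
1785*M(6) = 1785*(6*(-12 + 6 + 6²)) = 1785*(6*(-12 + 6 + 36)) = 1785*(6*30) = 1785*180 = 321300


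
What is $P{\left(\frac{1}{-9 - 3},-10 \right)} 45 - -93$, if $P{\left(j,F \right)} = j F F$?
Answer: $-282$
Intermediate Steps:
$P{\left(j,F \right)} = j F^{2}$ ($P{\left(j,F \right)} = F j F = j F^{2}$)
$P{\left(\frac{1}{-9 - 3},-10 \right)} 45 - -93 = \frac{\left(-10\right)^{2}}{-9 - 3} \cdot 45 - -93 = \frac{1}{-12} \cdot 100 \cdot 45 + 93 = \left(- \frac{1}{12}\right) 100 \cdot 45 + 93 = \left(- \frac{25}{3}\right) 45 + 93 = -375 + 93 = -282$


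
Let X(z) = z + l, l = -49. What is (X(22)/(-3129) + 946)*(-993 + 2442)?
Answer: 204244209/149 ≈ 1.3708e+6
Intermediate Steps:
X(z) = -49 + z (X(z) = z - 49 = -49 + z)
(X(22)/(-3129) + 946)*(-993 + 2442) = ((-49 + 22)/(-3129) + 946)*(-993 + 2442) = (-27*(-1/3129) + 946)*1449 = (9/1043 + 946)*1449 = (986687/1043)*1449 = 204244209/149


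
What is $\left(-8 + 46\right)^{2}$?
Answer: $1444$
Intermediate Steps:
$\left(-8 + 46\right)^{2} = 38^{2} = 1444$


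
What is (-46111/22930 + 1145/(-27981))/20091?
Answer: -1316486741/12890472594030 ≈ -0.00010213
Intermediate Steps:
(-46111/22930 + 1145/(-27981))/20091 = (-46111*1/22930 + 1145*(-1/27981))*(1/20091) = (-46111/22930 - 1145/27981)*(1/20091) = -1316486741/641604330*1/20091 = -1316486741/12890472594030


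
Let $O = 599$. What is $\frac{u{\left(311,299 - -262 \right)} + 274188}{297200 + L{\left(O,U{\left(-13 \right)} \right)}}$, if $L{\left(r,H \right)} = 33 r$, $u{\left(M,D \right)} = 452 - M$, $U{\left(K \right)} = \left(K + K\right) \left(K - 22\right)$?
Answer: $\frac{274329}{316967} \approx 0.86548$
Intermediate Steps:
$U{\left(K \right)} = 2 K \left(-22 + K\right)$
$\frac{u{\left(311,299 - -262 \right)} + 274188}{297200 + L{\left(O,U{\left(-13 \right)} \right)}} = \frac{\left(452 - 311\right) + 274188}{297200 + 33 \cdot 599} = \frac{\left(452 - 311\right) + 274188}{297200 + 19767} = \frac{141 + 274188}{316967} = 274329 \cdot \frac{1}{316967} = \frac{274329}{316967}$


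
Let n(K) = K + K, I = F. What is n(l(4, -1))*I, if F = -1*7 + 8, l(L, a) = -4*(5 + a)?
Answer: -32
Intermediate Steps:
l(L, a) = -20 - 4*a
F = 1 (F = -7 + 8 = 1)
I = 1
n(K) = 2*K
n(l(4, -1))*I = (2*(-20 - 4*(-1)))*1 = (2*(-20 + 4))*1 = (2*(-16))*1 = -32*1 = -32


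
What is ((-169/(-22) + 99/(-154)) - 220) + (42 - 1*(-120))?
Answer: -3924/77 ≈ -50.961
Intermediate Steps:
((-169/(-22) + 99/(-154)) - 220) + (42 - 1*(-120)) = ((-169*(-1/22) + 99*(-1/154)) - 220) + (42 + 120) = ((169/22 - 9/14) - 220) + 162 = (542/77 - 220) + 162 = -16398/77 + 162 = -3924/77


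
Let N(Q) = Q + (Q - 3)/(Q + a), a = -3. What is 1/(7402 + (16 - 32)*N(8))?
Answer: 1/7258 ≈ 0.00013778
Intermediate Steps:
N(Q) = 1 + Q (N(Q) = Q + (Q - 3)/(Q - 3) = Q + (-3 + Q)/(-3 + Q) = Q + 1 = 1 + Q)
1/(7402 + (16 - 32)*N(8)) = 1/(7402 + (16 - 32)*(1 + 8)) = 1/(7402 - 16*9) = 1/(7402 - 144) = 1/7258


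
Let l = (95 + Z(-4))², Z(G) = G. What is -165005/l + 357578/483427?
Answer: -10972395531/571894141 ≈ -19.186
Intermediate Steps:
l = 8281 (l = (95 - 4)² = 91² = 8281)
-165005/l + 357578/483427 = -165005/8281 + 357578/483427 = -10972395531/571894141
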